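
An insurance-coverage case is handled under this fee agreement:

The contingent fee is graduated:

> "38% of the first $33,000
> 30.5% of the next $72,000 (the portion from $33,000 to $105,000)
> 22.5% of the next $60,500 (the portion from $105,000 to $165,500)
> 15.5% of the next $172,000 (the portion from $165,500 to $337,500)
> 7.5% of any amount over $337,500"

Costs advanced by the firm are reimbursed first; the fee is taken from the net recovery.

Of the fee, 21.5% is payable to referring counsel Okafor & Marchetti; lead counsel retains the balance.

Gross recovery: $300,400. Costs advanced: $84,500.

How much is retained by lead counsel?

$43,900.73

Fee base (net of costs): $300,400 − $84,500 = $215,900
First $33,000 at 38% = $12,540.00
Next $72,000 at 30.5% = $21,960.00
Next $60,500 at 22.5% = $13,612.50
Remaining $50,400 at 15.5% = $7,812.00
Fee: $12,540.00 + $21,960.00 + $13,612.50 + $7,812.00 = $55,924.50
Referral share: 21.5% of $55,924.50 = $12,023.77; lead counsel retains $55,924.50 − $12,023.77 = $43,900.73.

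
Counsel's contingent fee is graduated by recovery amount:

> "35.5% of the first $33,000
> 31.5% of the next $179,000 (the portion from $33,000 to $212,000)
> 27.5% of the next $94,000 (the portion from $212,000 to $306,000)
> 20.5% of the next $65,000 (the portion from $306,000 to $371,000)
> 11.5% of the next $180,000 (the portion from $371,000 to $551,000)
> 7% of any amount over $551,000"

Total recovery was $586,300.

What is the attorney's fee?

First $33,000 at 35.5% = $11,715.00
Next $179,000 at 31.5% = $56,385.00
Next $94,000 at 27.5% = $25,850.00
Next $65,000 at 20.5% = $13,325.00
Next $180,000 at 11.5% = $20,700.00
Remaining $35,300 at 7% = $2,471.00
Fee: $11,715.00 + $56,385.00 + $25,850.00 + $13,325.00 + $20,700.00 + $2,471.00 = $130,446.00

$130,446.00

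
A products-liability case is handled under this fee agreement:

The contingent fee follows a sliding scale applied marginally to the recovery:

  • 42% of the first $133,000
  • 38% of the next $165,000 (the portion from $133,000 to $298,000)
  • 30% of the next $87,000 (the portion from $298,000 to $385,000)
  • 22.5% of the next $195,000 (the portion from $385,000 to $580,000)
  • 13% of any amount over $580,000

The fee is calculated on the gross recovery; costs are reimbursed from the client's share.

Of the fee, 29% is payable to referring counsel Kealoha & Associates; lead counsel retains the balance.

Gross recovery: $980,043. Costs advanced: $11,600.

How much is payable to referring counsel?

$69,756.77

Fee base is the gross recovery, $980,043; costs are reimbursed separately.
First $133,000 at 42% = $55,860.00
Next $165,000 at 38% = $62,700.00
Next $87,000 at 30% = $26,100.00
Next $195,000 at 22.5% = $43,875.00
Remaining $400,043 at 13% = $52,005.59
Fee: $55,860.00 + $62,700.00 + $26,100.00 + $43,875.00 + $52,005.59 = $240,540.59
Referral share: 29% of $240,540.59 = $69,756.77; lead counsel retains $240,540.59 − $69,756.77 = $170,783.82.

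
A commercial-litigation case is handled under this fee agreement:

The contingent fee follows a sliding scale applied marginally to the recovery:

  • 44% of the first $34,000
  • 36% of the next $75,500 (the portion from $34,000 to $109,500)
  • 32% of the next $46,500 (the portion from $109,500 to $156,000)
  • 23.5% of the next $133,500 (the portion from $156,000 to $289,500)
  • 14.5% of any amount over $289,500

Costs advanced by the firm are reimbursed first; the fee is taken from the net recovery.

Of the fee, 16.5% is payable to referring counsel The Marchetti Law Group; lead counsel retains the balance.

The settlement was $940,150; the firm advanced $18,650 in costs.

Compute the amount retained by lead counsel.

Fee base (net of costs): $940,150 − $18,650 = $921,500
First $34,000 at 44% = $14,960.00
Next $75,500 at 36% = $27,180.00
Next $46,500 at 32% = $14,880.00
Next $133,500 at 23.5% = $31,372.50
Remaining $632,000 at 14.5% = $91,640.00
Fee: $14,960.00 + $27,180.00 + $14,880.00 + $31,372.50 + $91,640.00 = $180,032.50
Referral share: 16.5% of $180,032.50 = $29,705.36; lead counsel retains $180,032.50 − $29,705.36 = $150,327.14.

$150,327.14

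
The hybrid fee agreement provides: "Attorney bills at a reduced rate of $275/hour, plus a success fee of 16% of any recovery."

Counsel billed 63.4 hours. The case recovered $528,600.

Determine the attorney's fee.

$102,011.00

Hourly: 63.4 × $275 = $17,435.00
Success fee: 16% of $528,600 = $84,576.00
Total: $17,435.00 + $84,576.00 = $102,011.00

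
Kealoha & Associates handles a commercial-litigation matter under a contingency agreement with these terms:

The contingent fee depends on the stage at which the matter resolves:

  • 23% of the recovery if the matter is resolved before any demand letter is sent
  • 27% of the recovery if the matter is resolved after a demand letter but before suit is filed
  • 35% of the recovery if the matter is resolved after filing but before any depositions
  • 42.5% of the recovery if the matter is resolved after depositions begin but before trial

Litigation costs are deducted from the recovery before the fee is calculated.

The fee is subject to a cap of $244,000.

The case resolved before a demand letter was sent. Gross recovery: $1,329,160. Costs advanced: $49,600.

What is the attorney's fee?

$244,000.00

Fee base (net of costs): $1,329,160 − $49,600 = $1,279,560
The matter resolved before a demand letter was sent, so the 23% rate applies.
$1,279,560 × 23% = $294,298.80
$294,298.80 exceeds the $244,000 cap, so the fee is capped at $244,000.00.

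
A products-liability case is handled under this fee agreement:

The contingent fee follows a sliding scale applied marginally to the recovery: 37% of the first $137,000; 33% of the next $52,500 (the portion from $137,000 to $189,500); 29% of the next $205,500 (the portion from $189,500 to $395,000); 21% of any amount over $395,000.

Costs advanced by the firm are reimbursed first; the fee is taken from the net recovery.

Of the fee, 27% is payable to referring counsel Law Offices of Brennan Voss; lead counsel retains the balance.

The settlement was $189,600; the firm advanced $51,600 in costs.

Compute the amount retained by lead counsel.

$37,244.60

Fee base (net of costs): $189,600 − $51,600 = $138,000
First $137,000 at 37% = $50,690.00
Remaining $1,000 at 33% = $330.00
Fee: $50,690.00 + $330.00 = $51,020.00
Referral share: 27% of $51,020.00 = $13,775.40; lead counsel retains $51,020.00 − $13,775.40 = $37,244.60.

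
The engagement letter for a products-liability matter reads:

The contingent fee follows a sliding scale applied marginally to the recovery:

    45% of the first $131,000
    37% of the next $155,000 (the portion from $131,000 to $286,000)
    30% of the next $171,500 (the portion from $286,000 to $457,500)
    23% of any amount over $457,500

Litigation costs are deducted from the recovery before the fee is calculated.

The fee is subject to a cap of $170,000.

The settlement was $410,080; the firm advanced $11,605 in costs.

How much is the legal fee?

Fee base (net of costs): $410,080 − $11,605 = $398,475
First $131,000 at 45% = $58,950.00
Next $155,000 at 37% = $57,350.00
Remaining $112,475 at 30% = $33,742.50
Fee: $58,950.00 + $57,350.00 + $33,742.50 = $150,042.50
$150,042.50 is under the $170,000 cap.

$150,042.50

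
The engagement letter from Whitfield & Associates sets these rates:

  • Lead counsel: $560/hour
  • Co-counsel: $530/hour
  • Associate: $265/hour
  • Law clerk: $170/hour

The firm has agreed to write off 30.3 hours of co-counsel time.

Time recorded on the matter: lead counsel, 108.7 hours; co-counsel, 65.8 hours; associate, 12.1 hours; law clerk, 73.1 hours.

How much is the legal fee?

$95,320.50

Lead counsel: 108.7 × $560 = $60,872.00
Co-counsel: 65.8 × $530 = $34,874.00
Associate: 12.1 × $265 = $3,206.50
Law clerk: 73.1 × $170 = $12,427.00
Subtotal: $111,379.50
Write-off: 30.3 × $530 = $16,059.00
Total: $111,379.50 − $16,059.00 = $95,320.50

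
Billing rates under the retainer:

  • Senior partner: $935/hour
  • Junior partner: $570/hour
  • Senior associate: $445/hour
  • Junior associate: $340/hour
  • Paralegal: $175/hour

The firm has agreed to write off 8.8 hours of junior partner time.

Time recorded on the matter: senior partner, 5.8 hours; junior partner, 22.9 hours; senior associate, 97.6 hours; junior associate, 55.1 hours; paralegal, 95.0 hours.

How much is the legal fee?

Senior partner: 5.8 × $935 = $5,423.00
Junior partner: 22.9 × $570 = $13,053.00
Senior associate: 97.6 × $445 = $43,432.00
Junior associate: 55.1 × $340 = $18,734.00
Paralegal: 95.0 × $175 = $16,625.00
Subtotal: $97,267.00
Write-off: 8.8 × $570 = $5,016.00
Total: $97,267.00 − $5,016.00 = $92,251.00

$92,251.00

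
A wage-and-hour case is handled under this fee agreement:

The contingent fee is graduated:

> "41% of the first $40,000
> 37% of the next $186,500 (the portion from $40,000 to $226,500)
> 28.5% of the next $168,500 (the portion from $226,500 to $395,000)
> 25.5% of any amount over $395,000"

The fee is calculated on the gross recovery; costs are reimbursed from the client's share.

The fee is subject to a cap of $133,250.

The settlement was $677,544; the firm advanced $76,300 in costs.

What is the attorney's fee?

$133,250.00

Fee base is the gross recovery, $677,544; costs are reimbursed separately.
First $40,000 at 41% = $16,400.00
Next $186,500 at 37% = $69,005.00
Next $168,500 at 28.5% = $48,022.50
Remaining $282,544 at 25.5% = $72,048.72
Fee: $16,400.00 + $69,005.00 + $48,022.50 + $72,048.72 = $205,476.22
$205,476.22 exceeds the $133,250 cap, so the fee is capped at $133,250.00.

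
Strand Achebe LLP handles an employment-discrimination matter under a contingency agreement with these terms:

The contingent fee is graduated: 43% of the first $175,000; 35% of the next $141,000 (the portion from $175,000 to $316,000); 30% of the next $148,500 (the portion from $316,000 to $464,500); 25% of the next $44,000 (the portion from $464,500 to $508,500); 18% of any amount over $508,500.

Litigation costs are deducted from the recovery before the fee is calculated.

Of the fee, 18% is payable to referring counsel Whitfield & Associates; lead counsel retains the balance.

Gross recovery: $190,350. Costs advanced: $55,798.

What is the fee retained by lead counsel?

Fee base (net of costs): $190,350 − $55,798 = $134,552
First $134,552 at 43% = $57,857.36
Referral share: 18% of $57,857.36 = $10,414.32; lead counsel retains $57,857.36 − $10,414.32 = $47,443.04.

$47,443.04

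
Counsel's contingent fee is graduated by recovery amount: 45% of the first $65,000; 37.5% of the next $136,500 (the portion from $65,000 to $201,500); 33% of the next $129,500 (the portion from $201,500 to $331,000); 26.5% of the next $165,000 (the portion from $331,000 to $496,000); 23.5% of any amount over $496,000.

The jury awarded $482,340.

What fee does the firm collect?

$163,277.60

First $65,000 at 45% = $29,250.00
Next $136,500 at 37.5% = $51,187.50
Next $129,500 at 33% = $42,735.00
Remaining $151,340 at 26.5% = $40,105.10
Fee: $29,250.00 + $51,187.50 + $42,735.00 + $40,105.10 = $163,277.60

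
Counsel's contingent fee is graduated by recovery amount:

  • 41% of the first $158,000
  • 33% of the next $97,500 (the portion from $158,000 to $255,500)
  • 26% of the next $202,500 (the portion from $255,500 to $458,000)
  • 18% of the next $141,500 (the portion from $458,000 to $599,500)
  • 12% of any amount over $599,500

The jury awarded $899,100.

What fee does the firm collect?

First $158,000 at 41% = $64,780.00
Next $97,500 at 33% = $32,175.00
Next $202,500 at 26% = $52,650.00
Next $141,500 at 18% = $25,470.00
Remaining $299,600 at 12% = $35,952.00
Fee: $64,780.00 + $32,175.00 + $52,650.00 + $25,470.00 + $35,952.00 = $211,027.00

$211,027.00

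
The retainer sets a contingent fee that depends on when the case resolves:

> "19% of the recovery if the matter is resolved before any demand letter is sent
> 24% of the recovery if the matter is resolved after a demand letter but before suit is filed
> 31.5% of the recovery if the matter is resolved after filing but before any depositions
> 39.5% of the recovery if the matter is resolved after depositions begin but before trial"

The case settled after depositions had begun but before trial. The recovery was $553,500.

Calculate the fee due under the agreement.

$218,632.50

The matter settled after depositions had begun but before trial, so the 39.5% rate applies.
$553,500 × 39.5% = $218,632.50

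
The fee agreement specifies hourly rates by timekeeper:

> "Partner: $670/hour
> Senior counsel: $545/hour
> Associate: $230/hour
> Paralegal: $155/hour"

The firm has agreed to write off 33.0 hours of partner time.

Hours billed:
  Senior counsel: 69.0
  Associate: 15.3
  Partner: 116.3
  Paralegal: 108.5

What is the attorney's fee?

Partner: 116.3 × $670 = $77,921.00
Senior counsel: 69.0 × $545 = $37,605.00
Associate: 15.3 × $230 = $3,519.00
Paralegal: 108.5 × $155 = $16,817.50
Subtotal: $135,862.50
Write-off: 33.0 × $670 = $22,110.00
Total: $135,862.50 − $22,110.00 = $113,752.50

$113,752.50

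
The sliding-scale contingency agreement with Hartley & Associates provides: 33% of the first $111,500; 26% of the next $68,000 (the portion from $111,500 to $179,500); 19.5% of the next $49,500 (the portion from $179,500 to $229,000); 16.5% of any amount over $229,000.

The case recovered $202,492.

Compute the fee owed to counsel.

$58,958.44

First $111,500 at 33% = $36,795.00
Next $68,000 at 26% = $17,680.00
Remaining $22,992 at 19.5% = $4,483.44
Fee: $36,795.00 + $17,680.00 + $4,483.44 = $58,958.44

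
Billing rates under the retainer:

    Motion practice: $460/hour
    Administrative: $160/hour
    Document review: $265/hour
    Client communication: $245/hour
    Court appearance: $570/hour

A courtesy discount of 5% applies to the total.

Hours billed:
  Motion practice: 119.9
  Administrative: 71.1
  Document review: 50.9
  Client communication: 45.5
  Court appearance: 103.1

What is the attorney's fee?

$142,436.35

Motion practice: 119.9 × $460 = $55,154.00
Administrative: 71.1 × $160 = $11,376.00
Document review: 50.9 × $265 = $13,488.50
Client communication: 45.5 × $245 = $11,147.50
Court appearance: 103.1 × $570 = $58,767.00
Subtotal: $149,933.00
Less 5% discount: −$7,496.65
Total: $149,933.00 − $7,496.65 = $142,436.35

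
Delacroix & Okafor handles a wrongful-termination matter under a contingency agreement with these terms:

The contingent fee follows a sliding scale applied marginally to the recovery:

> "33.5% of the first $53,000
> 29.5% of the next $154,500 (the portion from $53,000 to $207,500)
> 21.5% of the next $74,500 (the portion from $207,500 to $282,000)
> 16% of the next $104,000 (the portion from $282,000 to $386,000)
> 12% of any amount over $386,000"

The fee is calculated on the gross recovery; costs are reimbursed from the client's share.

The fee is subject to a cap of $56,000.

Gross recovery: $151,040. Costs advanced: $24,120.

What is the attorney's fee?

Fee base is the gross recovery, $151,040; costs are reimbursed separately.
First $53,000 at 33.5% = $17,755.00
Remaining $98,040 at 29.5% = $28,921.80
Fee: $17,755.00 + $28,921.80 = $46,676.80
$46,676.80 is under the $56,000 cap.

$46,676.80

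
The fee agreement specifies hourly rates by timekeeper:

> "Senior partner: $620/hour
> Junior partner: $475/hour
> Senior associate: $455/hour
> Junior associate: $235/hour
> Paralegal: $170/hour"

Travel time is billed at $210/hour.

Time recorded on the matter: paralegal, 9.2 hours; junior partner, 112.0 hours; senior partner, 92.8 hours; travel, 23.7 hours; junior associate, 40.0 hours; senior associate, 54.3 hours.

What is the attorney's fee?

$151,383.50

Senior partner: 92.8 × $620 = $57,536.00
Junior partner: 112.0 × $475 = $53,200.00
Senior associate: 54.3 × $455 = $24,706.50
Junior associate: 40.0 × $235 = $9,400.00
Paralegal: 9.2 × $170 = $1,564.00
Subtotal: $57,536.00 + $53,200.00 + $24,706.50 + $9,400.00 + $1,564.00 = $146,406.50
Travel: 23.7 × $210 = $4,977.00
Total: $146,406.50 + $4,977.00 = $151,383.50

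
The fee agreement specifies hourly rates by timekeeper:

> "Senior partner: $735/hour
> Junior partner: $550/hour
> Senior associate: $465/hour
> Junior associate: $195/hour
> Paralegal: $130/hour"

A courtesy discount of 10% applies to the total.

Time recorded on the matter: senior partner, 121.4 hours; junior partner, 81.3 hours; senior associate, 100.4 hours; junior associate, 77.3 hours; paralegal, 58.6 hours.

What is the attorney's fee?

$182,989.35

Senior partner: 121.4 × $735 = $89,229.00
Junior partner: 81.3 × $550 = $44,715.00
Senior associate: 100.4 × $465 = $46,686.00
Junior associate: 77.3 × $195 = $15,073.50
Paralegal: 58.6 × $130 = $7,618.00
Subtotal: $203,321.50
Less 10% discount: −$20,332.15
Total: $203,321.50 − $20,332.15 = $182,989.35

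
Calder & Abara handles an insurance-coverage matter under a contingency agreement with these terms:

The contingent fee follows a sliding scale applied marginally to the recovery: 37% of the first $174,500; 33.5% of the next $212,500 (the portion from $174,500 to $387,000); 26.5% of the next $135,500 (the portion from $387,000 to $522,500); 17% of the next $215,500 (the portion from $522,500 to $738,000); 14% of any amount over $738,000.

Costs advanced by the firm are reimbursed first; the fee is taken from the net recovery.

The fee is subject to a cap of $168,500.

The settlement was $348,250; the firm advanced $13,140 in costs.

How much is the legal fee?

$118,369.35

Fee base (net of costs): $348,250 − $13,140 = $335,110
First $174,500 at 37% = $64,565.00
Remaining $160,610 at 33.5% = $53,804.35
Fee: $64,565.00 + $53,804.35 = $118,369.35
$118,369.35 is under the $168,500 cap.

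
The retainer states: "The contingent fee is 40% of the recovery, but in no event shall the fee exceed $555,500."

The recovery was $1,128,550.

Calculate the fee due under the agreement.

40% of $1,128,550 = $451,420.00
That is under the $555,500 cap.

$451,420.00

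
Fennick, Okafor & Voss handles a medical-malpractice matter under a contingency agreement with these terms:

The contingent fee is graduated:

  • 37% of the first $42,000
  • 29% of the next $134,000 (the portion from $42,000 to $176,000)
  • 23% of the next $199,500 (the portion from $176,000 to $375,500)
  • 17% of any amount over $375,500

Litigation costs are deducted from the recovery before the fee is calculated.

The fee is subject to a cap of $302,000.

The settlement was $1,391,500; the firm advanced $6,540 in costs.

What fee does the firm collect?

Fee base (net of costs): $1,391,500 − $6,540 = $1,384,960
First $42,000 at 37% = $15,540.00
Next $134,000 at 29% = $38,860.00
Next $199,500 at 23% = $45,885.00
Remaining $1,009,460 at 17% = $171,608.20
Fee: $15,540.00 + $38,860.00 + $45,885.00 + $171,608.20 = $271,893.20
$271,893.20 is under the $302,000 cap.

$271,893.20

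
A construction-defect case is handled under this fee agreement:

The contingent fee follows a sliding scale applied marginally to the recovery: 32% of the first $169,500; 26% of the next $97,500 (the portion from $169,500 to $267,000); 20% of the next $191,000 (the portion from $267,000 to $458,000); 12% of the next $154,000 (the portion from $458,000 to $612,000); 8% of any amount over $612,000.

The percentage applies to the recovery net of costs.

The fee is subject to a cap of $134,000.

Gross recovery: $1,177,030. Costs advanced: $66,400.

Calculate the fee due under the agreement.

$134,000.00

Fee base (net of costs): $1,177,030 − $66,400 = $1,110,630
First $169,500 at 32% = $54,240.00
Next $97,500 at 26% = $25,350.00
Next $191,000 at 20% = $38,200.00
Next $154,000 at 12% = $18,480.00
Remaining $498,630 at 8% = $39,890.40
Fee: $54,240.00 + $25,350.00 + $38,200.00 + $18,480.00 + $39,890.40 = $176,160.40
$176,160.40 exceeds the $134,000 cap, so the fee is capped at $134,000.00.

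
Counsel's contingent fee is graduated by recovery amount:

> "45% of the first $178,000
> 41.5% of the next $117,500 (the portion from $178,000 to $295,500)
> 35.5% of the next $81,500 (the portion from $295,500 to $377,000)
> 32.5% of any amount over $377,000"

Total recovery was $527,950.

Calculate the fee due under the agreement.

$206,853.75

First $178,000 at 45% = $80,100.00
Next $117,500 at 41.5% = $48,762.50
Next $81,500 at 35.5% = $28,932.50
Remaining $150,950 at 32.5% = $49,058.75
Fee: $80,100.00 + $48,762.50 + $28,932.50 + $49,058.75 = $206,853.75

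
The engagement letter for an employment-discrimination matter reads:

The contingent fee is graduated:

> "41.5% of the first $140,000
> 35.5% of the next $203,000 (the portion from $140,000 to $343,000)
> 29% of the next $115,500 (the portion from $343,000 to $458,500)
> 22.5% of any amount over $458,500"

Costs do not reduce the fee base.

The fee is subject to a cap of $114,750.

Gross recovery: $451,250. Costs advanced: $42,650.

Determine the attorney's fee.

Fee base is the gross recovery, $451,250; costs are reimbursed separately.
First $140,000 at 41.5% = $58,100.00
Next $203,000 at 35.5% = $72,065.00
Remaining $108,250 at 29% = $31,392.50
Fee: $58,100.00 + $72,065.00 + $31,392.50 = $161,557.50
$161,557.50 exceeds the $114,750 cap, so the fee is capped at $114,750.00.

$114,750.00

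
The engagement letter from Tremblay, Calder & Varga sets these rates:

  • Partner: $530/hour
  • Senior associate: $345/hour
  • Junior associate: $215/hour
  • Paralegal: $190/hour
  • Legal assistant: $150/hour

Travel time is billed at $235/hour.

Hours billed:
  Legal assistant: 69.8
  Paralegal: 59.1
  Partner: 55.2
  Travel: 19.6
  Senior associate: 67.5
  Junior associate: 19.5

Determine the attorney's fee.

Partner: 55.2 × $530 = $29,256.00
Senior associate: 67.5 × $345 = $23,287.50
Junior associate: 19.5 × $215 = $4,192.50
Paralegal: 59.1 × $190 = $11,229.00
Legal assistant: 69.8 × $150 = $10,470.00
Subtotal: $29,256.00 + $23,287.50 + $4,192.50 + $11,229.00 + $10,470.00 = $78,435.00
Travel: 19.6 × $235 = $4,606.00
Total: $78,435.00 + $4,606.00 = $83,041.00

$83,041.00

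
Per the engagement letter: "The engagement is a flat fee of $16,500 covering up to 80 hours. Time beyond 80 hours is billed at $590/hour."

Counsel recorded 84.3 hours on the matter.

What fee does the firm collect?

Flat fee: $16,500.00
Excess hours: 84.3 − 80 = 4.3
Overrun: 4.3 × $590 = $2,537.00
Total: $16,500.00 + $2,537.00 = $19,037.00

$19,037.00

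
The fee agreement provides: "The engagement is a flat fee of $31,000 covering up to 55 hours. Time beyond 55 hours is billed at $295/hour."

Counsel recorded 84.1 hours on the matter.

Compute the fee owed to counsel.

$39,584.50

Flat fee: $31,000.00
Excess hours: 84.1 − 55 = 29.1
Overrun: 29.1 × $295 = $8,584.50
Total: $31,000.00 + $8,584.50 = $39,584.50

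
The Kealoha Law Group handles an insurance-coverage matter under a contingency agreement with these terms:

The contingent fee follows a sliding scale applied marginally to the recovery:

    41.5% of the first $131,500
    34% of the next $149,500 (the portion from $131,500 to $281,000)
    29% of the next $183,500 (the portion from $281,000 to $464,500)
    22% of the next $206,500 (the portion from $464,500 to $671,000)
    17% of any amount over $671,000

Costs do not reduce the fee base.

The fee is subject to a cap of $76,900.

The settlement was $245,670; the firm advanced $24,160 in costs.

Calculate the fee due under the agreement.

$76,900.00

Fee base is the gross recovery, $245,670; costs are reimbursed separately.
First $131,500 at 41.5% = $54,572.50
Remaining $114,170 at 34% = $38,817.80
Fee: $54,572.50 + $38,817.80 = $93,390.30
$93,390.30 exceeds the $76,900 cap, so the fee is capped at $76,900.00.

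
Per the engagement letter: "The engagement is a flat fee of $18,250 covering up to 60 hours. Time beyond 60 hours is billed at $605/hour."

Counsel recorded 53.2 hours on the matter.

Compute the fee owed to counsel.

$18,250.00

53.2 hours is within the 60-hour scope; only the flat fee applies.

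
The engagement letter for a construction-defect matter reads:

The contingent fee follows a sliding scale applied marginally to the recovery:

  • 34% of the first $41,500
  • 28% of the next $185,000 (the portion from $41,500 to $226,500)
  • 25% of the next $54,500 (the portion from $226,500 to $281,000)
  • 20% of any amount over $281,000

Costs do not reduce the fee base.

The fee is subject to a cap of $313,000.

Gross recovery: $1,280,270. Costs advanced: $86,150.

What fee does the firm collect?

$279,389.00

Fee base is the gross recovery, $1,280,270; costs are reimbursed separately.
First $41,500 at 34% = $14,110.00
Next $185,000 at 28% = $51,800.00
Next $54,500 at 25% = $13,625.00
Remaining $999,270 at 20% = $199,854.00
Fee: $14,110.00 + $51,800.00 + $13,625.00 + $199,854.00 = $279,389.00
$279,389.00 is under the $313,000 cap.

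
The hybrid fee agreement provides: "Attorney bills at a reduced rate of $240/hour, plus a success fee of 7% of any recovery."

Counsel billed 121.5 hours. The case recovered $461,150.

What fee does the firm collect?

$61,440.50

Hourly: 121.5 × $240 = $29,160.00
Success fee: 7% of $461,150 = $32,280.50
Total: $29,160.00 + $32,280.50 = $61,440.50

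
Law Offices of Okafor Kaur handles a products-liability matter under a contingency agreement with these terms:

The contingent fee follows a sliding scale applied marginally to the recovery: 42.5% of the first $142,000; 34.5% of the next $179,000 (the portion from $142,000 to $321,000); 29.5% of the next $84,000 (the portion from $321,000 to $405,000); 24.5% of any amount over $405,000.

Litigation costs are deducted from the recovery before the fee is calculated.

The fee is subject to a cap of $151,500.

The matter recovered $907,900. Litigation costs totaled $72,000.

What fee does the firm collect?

Fee base (net of costs): $907,900 − $72,000 = $835,900
First $142,000 at 42.5% = $60,350.00
Next $179,000 at 34.5% = $61,755.00
Next $84,000 at 29.5% = $24,780.00
Remaining $430,900 at 24.5% = $105,570.50
Fee: $60,350.00 + $61,755.00 + $24,780.00 + $105,570.50 = $252,455.50
$252,455.50 exceeds the $151,500 cap, so the fee is capped at $151,500.00.

$151,500.00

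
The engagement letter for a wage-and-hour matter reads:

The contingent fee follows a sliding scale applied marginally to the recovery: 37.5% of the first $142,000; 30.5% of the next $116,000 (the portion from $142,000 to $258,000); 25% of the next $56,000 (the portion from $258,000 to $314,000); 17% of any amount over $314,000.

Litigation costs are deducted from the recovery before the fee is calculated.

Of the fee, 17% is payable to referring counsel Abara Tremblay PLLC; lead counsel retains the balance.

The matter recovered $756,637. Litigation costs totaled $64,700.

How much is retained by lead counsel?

Fee base (net of costs): $756,637 − $64,700 = $691,937
First $142,000 at 37.5% = $53,250.00
Next $116,000 at 30.5% = $35,380.00
Next $56,000 at 25% = $14,000.00
Remaining $377,937 at 17% = $64,249.29
Fee: $53,250.00 + $35,380.00 + $14,000.00 + $64,249.29 = $166,879.29
Referral share: 17% of $166,879.29 = $28,369.48; lead counsel retains $166,879.29 − $28,369.48 = $138,509.81.

$138,509.81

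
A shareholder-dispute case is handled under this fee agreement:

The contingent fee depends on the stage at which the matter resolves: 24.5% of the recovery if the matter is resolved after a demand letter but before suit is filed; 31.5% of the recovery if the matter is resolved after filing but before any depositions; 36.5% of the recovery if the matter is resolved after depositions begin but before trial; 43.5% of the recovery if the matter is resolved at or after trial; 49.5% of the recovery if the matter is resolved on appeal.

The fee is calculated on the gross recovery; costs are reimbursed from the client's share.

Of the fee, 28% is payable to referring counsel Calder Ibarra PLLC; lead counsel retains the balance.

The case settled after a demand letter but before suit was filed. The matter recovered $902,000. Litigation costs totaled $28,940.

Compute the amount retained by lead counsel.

Fee base is the gross recovery, $902,000; costs are reimbursed separately.
The matter settled after a demand letter but before suit was filed, so the 24.5% rate applies.
$902,000 × 24.5% = $220,990.00
Referral share: 28% of $220,990.00 = $61,877.20; lead counsel retains $220,990.00 − $61,877.20 = $159,112.80.

$159,112.80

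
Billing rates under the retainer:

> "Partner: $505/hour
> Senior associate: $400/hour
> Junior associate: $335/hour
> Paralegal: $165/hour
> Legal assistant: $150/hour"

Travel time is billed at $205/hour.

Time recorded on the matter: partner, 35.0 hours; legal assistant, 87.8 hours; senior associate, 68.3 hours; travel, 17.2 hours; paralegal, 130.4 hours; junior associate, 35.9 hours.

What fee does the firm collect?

$95,233.50

Partner: 35.0 × $505 = $17,675.00
Senior associate: 68.3 × $400 = $27,320.00
Junior associate: 35.9 × $335 = $12,026.50
Paralegal: 130.4 × $165 = $21,516.00
Legal assistant: 87.8 × $150 = $13,170.00
Subtotal: $17,675.00 + $27,320.00 + $12,026.50 + $21,516.00 + $13,170.00 = $91,707.50
Travel: 17.2 × $205 = $3,526.00
Total: $91,707.50 + $3,526.00 = $95,233.50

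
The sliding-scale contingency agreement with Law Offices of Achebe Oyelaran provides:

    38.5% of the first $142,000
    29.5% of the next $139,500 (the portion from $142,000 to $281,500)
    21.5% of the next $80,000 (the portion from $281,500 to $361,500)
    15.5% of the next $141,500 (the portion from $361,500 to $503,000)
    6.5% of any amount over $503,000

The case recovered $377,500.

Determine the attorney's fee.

$115,502.50

First $142,000 at 38.5% = $54,670.00
Next $139,500 at 29.5% = $41,152.50
Next $80,000 at 21.5% = $17,200.00
Remaining $16,000 at 15.5% = $2,480.00
Fee: $54,670.00 + $41,152.50 + $17,200.00 + $2,480.00 = $115,502.50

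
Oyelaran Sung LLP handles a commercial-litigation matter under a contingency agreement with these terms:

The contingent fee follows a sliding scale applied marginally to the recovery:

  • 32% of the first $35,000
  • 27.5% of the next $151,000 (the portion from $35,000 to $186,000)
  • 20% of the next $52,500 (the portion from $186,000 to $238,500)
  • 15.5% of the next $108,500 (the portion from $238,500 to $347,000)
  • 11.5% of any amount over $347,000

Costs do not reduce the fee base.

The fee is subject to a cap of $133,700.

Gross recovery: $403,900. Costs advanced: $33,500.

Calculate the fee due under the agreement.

Fee base is the gross recovery, $403,900; costs are reimbursed separately.
First $35,000 at 32% = $11,200.00
Next $151,000 at 27.5% = $41,525.00
Next $52,500 at 20% = $10,500.00
Next $108,500 at 15.5% = $16,817.50
Remaining $56,900 at 11.5% = $6,543.50
Fee: $11,200.00 + $41,525.00 + $10,500.00 + $16,817.50 + $6,543.50 = $86,586.00
$86,586.00 is under the $133,700 cap.

$86,586.00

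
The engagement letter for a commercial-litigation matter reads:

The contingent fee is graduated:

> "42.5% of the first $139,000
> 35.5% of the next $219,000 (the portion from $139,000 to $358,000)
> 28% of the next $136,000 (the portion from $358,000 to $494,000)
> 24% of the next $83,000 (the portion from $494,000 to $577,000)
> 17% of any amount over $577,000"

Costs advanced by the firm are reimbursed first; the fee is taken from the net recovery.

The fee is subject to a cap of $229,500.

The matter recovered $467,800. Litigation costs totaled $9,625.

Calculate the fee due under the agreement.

Fee base (net of costs): $467,800 − $9,625 = $458,175
First $139,000 at 42.5% = $59,075.00
Next $219,000 at 35.5% = $77,745.00
Remaining $100,175 at 28% = $28,049.00
Fee: $59,075.00 + $77,745.00 + $28,049.00 = $164,869.00
$164,869.00 is under the $229,500 cap.

$164,869.00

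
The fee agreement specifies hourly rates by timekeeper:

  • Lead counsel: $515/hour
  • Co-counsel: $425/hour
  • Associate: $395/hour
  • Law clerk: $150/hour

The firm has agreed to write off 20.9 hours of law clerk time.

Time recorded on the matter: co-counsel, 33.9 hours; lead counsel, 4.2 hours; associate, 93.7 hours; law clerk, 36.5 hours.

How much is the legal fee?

$55,922.00

Lead counsel: 4.2 × $515 = $2,163.00
Co-counsel: 33.9 × $425 = $14,407.50
Associate: 93.7 × $395 = $37,011.50
Law clerk: 36.5 × $150 = $5,475.00
Subtotal: $59,057.00
Write-off: 20.9 × $150 = $3,135.00
Total: $59,057.00 − $3,135.00 = $55,922.00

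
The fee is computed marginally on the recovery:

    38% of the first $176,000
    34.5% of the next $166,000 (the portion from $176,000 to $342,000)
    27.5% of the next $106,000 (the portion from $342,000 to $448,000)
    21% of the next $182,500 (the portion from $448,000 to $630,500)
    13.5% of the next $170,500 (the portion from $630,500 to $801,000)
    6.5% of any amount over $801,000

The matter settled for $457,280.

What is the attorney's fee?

$155,248.80

First $176,000 at 38% = $66,880.00
Next $166,000 at 34.5% = $57,270.00
Next $106,000 at 27.5% = $29,150.00
Remaining $9,280 at 21% = $1,948.80
Fee: $66,880.00 + $57,270.00 + $29,150.00 + $1,948.80 = $155,248.80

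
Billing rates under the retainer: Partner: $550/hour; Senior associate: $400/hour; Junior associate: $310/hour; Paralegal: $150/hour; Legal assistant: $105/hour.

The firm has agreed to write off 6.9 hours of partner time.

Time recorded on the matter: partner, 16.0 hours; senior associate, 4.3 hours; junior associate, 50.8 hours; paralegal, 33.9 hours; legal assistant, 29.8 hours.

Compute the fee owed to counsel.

Partner: 16.0 × $550 = $8,800.00
Senior associate: 4.3 × $400 = $1,720.00
Junior associate: 50.8 × $310 = $15,748.00
Paralegal: 33.9 × $150 = $5,085.00
Legal assistant: 29.8 × $105 = $3,129.00
Subtotal: $34,482.00
Write-off: 6.9 × $550 = $3,795.00
Total: $34,482.00 − $3,795.00 = $30,687.00

$30,687.00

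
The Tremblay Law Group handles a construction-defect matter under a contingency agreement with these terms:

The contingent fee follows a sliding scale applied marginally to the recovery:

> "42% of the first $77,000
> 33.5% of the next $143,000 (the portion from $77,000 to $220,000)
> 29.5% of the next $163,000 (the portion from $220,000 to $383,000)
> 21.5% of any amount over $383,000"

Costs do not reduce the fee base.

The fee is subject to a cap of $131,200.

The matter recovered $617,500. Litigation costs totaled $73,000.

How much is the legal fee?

Fee base is the gross recovery, $617,500; costs are reimbursed separately.
First $77,000 at 42% = $32,340.00
Next $143,000 at 33.5% = $47,905.00
Next $163,000 at 29.5% = $48,085.00
Remaining $234,500 at 21.5% = $50,417.50
Fee: $32,340.00 + $47,905.00 + $48,085.00 + $50,417.50 = $178,747.50
$178,747.50 exceeds the $131,200 cap, so the fee is capped at $131,200.00.

$131,200.00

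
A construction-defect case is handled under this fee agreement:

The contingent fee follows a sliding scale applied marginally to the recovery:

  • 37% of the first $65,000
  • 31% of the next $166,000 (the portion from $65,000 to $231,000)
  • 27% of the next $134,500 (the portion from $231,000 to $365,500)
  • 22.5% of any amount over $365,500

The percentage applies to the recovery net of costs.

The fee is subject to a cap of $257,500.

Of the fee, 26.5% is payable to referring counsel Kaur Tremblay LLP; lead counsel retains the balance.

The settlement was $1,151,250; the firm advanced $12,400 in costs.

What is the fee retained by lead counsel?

Fee base (net of costs): $1,151,250 − $12,400 = $1,138,850
First $65,000 at 37% = $24,050.00
Next $166,000 at 31% = $51,460.00
Next $134,500 at 27% = $36,315.00
Remaining $773,350 at 22.5% = $174,003.75
Fee: $24,050.00 + $51,460.00 + $36,315.00 + $174,003.75 = $285,828.75
$285,828.75 exceeds the $257,500 cap, so the fee is capped at $257,500.00.
Referral share: 26.5% of $257,500.00 = $68,237.50; lead counsel retains $257,500.00 − $68,237.50 = $189,262.50.

$189,262.50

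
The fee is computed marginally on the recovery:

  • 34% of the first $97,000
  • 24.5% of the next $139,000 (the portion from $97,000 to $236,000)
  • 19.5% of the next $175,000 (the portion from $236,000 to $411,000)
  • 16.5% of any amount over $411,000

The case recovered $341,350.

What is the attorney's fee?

First $97,000 at 34% = $32,980.00
Next $139,000 at 24.5% = $34,055.00
Remaining $105,350 at 19.5% = $20,543.25
Fee: $32,980.00 + $34,055.00 + $20,543.25 = $87,578.25

$87,578.25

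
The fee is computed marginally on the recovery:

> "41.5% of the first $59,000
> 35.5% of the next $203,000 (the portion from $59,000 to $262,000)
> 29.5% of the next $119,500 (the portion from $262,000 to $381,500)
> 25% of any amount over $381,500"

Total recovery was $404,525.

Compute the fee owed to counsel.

First $59,000 at 41.5% = $24,485.00
Next $203,000 at 35.5% = $72,065.00
Next $119,500 at 29.5% = $35,252.50
Remaining $23,025 at 25% = $5,756.25
Fee: $24,485.00 + $72,065.00 + $35,252.50 + $5,756.25 = $137,558.75

$137,558.75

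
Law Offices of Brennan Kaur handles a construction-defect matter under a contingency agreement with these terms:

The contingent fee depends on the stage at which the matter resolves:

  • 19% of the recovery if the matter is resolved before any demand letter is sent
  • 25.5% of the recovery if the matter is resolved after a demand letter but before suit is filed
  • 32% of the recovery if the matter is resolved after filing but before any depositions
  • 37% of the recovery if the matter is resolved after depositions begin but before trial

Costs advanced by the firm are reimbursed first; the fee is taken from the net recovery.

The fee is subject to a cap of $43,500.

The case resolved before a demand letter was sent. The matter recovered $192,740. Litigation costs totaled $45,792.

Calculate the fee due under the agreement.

Fee base (net of costs): $192,740 − $45,792 = $146,948
The matter resolved before a demand letter was sent, so the 19% rate applies.
$146,948 × 19% = $27,920.12
$27,920.12 is under the $43,500 cap.

$27,920.12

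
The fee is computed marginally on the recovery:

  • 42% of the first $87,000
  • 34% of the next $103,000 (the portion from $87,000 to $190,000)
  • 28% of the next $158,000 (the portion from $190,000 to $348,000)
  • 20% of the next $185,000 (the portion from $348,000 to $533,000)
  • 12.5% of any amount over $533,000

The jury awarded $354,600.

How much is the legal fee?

First $87,000 at 42% = $36,540.00
Next $103,000 at 34% = $35,020.00
Next $158,000 at 28% = $44,240.00
Remaining $6,600 at 20% = $1,320.00
Fee: $36,540.00 + $35,020.00 + $44,240.00 + $1,320.00 = $117,120.00

$117,120.00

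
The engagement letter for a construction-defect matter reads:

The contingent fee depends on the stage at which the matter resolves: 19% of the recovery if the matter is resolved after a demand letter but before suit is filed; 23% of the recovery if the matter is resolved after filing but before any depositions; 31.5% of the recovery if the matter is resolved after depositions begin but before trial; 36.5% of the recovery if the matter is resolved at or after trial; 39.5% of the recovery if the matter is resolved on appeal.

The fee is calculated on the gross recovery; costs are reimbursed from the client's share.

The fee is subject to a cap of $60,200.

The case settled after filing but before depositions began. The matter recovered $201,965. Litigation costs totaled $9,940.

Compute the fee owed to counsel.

Fee base is the gross recovery, $201,965; costs are reimbursed separately.
The matter settled after filing but before depositions began, so the 23% rate applies.
$201,965 × 23% = $46,451.95
$46,451.95 is under the $60,200 cap.

$46,451.95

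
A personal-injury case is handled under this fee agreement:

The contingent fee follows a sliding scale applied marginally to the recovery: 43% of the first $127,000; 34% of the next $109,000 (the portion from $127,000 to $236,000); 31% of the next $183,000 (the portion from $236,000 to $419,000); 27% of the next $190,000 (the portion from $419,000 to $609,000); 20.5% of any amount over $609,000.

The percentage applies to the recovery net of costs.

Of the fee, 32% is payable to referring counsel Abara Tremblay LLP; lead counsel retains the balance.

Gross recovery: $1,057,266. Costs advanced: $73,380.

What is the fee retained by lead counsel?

$188,055.11

Fee base (net of costs): $1,057,266 − $73,380 = $983,886
First $127,000 at 43% = $54,610.00
Next $109,000 at 34% = $37,060.00
Next $183,000 at 31% = $56,730.00
Next $190,000 at 27% = $51,300.00
Remaining $374,886 at 20.5% = $76,851.63
Fee: $54,610.00 + $37,060.00 + $56,730.00 + $51,300.00 + $76,851.63 = $276,551.63
Referral share: 32% of $276,551.63 = $88,496.52; lead counsel retains $276,551.63 − $88,496.52 = $188,055.11.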